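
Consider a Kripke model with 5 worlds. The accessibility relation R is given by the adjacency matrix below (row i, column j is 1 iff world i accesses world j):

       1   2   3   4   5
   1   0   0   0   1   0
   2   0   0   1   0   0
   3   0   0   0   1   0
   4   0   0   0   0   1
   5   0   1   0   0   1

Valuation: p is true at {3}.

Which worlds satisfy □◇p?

∅

1: successors {4}; ◇p there: 4:F. ✗
2: successors {3}; ◇p there: 3:F. ✗
3: successors {4}; ◇p there: 4:F. ✗
4: successors {5}; ◇p there: 5:F. ✗
5: successors {2, 5}; ◇p there: 2:T, 5:F. ✗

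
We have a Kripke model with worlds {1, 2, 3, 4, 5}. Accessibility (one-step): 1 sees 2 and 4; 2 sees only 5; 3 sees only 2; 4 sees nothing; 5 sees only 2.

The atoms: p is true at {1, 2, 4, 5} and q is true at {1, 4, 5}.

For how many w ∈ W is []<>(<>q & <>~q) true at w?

1: successors {2, 4}; <>(<>q & <>~q) there: 2:F, 4:F. ✗
2: successors {5}; <>(<>q & <>~q) there: 5:F. ✗
3: successors {2}; <>(<>q & <>~q) there: 2:F. ✗
4: no successors, so []<>(<>q & <>~q) holds vacuously. ✓
5: successors {2}; <>(<>q & <>~q) there: 2:F. ✗
Satisfying worlds: {4}.

1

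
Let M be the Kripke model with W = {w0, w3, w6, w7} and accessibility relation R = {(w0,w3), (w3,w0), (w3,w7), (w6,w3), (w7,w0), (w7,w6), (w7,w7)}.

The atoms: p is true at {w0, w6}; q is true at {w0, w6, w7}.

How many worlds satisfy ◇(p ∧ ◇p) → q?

4

w0: ◇(p ∧ ◇p) is F, q is T. ✓
w3: ◇(p ∧ ◇p) is F, q is F. ✓
w6: ◇(p ∧ ◇p) is F, q is T. ✓
w7: ◇(p ∧ ◇p) is F, q is T. ✓
Satisfying worlds: {w0, w3, w6, w7}.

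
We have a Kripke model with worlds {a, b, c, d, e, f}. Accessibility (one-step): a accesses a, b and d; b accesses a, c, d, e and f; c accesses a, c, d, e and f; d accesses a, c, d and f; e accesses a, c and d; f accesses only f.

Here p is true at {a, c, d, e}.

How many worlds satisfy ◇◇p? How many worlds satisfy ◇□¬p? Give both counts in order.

5 and 4

For ◇◇p:
a: successors {a, b, d}; ◇p there: a:T, b:T, d:T. ✓
b: successors {a, c, d, e, f}; ◇p there: a:T, c:T, d:T, e:T, f:F. ✓
c: successors {a, c, d, e, f}; ◇p there: a:T, c:T, d:T, e:T, f:F. ✓
d: successors {a, c, d, f}; ◇p there: a:T, c:T, d:T, f:F. ✓
e: successors {a, c, d}; ◇p there: a:T, c:T, d:T. ✓
f: successors {f}; ◇p there: f:F. ✗
— 5 worlds.
For ◇□¬p:
a: successors {a, b, d}; □¬p there: a:F, b:F, d:F. ✗
b: successors {a, c, d, e, f}; □¬p there: a:F, c:F, d:F, e:F, f:T. ✓
c: successors {a, c, d, e, f}; □¬p there: a:F, c:F, d:F, e:F, f:T. ✓
d: successors {a, c, d, f}; □¬p there: a:F, c:F, d:F, f:T. ✓
e: successors {a, c, d}; □¬p there: a:F, c:F, d:F. ✗
f: successors {f}; □¬p there: f:T. ✓
— 4 worlds.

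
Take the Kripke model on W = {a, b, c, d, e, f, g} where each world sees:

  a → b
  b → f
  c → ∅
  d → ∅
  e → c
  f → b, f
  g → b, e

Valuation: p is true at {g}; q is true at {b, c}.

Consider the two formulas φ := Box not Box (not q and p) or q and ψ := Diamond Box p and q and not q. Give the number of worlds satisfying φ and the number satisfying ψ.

6 and 0

For Box not Box (not q and p) or q:
a: Box not Box (not q and p) is T, q is F. ✓
b: Box not Box (not q and p) is T, q is T. ✓
c: Box not Box (not q and p) is T, q is T. ✓
d: Box not Box (not q and p) is T, q is F. ✓
e: Box not Box (not q and p) is F, q is F. ✗
f: Box not Box (not q and p) is T, q is F. ✓
g: Box not Box (not q and p) is T, q is F. ✓
— 6 worlds.
For Diamond Box p and q and not q:
a: Diamond Box p and q is F, not q is T. ✗
b: Diamond Box p and q is F, not q is F. ✗
c: Diamond Box p and q is F, not q is F. ✗
d: Diamond Box p and q is F, not q is T. ✗
e: Diamond Box p and q is F, not q is T. ✗
f: Diamond Box p and q is F, not q is T. ✗
g: Diamond Box p and q is F, not q is T. ✗
— 0 worlds.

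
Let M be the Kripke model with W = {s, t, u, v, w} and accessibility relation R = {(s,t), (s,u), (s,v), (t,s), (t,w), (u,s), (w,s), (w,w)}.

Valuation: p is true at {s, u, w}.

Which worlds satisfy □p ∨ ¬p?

s: □p is F, ¬p is F. ✗
t: □p is T, ¬p is T. ✓
u: □p is T, ¬p is F. ✓
v: □p is T, ¬p is T. ✓
w: □p is T, ¬p is F. ✓

{t, u, v, w}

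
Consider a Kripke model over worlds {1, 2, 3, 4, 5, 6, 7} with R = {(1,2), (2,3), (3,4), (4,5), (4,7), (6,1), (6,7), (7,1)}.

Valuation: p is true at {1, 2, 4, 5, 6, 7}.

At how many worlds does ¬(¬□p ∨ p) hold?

1

1: ¬□p ∨ p is T. ✗
2: ¬□p ∨ p is T. ✗
3: ¬□p ∨ p is F. ✓
4: ¬□p ∨ p is T. ✗
5: ¬□p ∨ p is T. ✗
6: ¬□p ∨ p is T. ✗
7: ¬□p ∨ p is T. ✗
Satisfying worlds: {3}.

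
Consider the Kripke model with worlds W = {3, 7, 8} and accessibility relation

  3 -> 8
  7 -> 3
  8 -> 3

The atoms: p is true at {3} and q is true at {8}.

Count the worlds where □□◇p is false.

1

3: successors {8}; □◇p there: 8:F. ✗
7: successors {3}; □◇p there: 3:T. ✓
8: successors {3}; □◇p there: 3:T. ✓
Satisfying worlds: {7, 8}.
So □□◇p fails at the other 1 world.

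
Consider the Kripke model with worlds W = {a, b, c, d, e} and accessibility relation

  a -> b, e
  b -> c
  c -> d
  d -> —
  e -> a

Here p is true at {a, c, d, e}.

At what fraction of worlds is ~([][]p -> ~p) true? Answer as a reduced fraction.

a: [][]p -> ~p is F. ✓
b: [][]p -> ~p is T. ✗
c: [][]p -> ~p is F. ✓
d: [][]p -> ~p is F. ✓
e: [][]p -> ~p is T. ✗
That's 3 of 5 worlds, so 3/5.

3/5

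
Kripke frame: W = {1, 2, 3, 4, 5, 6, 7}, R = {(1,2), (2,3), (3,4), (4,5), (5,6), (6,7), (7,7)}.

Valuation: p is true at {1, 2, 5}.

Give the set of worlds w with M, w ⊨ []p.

{1, 4}

1: successors {2}; p there: 2:T. ✓
2: successors {3}; p there: 3:F. ✗
3: successors {4}; p there: 4:F. ✗
4: successors {5}; p there: 5:T. ✓
5: successors {6}; p there: 6:F. ✗
6: successors {7}; p there: 7:F. ✗
7: successors {7}; p there: 7:F. ✗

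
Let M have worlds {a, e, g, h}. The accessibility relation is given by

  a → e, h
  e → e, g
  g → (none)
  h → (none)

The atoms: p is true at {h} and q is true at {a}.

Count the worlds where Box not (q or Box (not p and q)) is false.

2

a: successors {e, h}; not (q or Box (not p and q)) there: e:T, h:F. ✗
e: successors {e, g}; not (q or Box (not p and q)) there: e:T, g:F. ✗
g: no successors, so Box not (q or Box (not p and q)) holds vacuously. ✓
h: no successors, so Box not (q or Box (not p and q)) holds vacuously. ✓
Satisfying worlds: {g, h}.
So Box not (q or Box (not p and q)) fails at the other 2 worlds.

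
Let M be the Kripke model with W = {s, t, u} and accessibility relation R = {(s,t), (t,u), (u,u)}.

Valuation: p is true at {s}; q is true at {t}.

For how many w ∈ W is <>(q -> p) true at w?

s: successors {t}; q -> p there: t:F. ✗
t: successors {u}; q -> p there: u:T. ✓
u: successors {u}; q -> p there: u:T. ✓
Satisfying worlds: {t, u}.

2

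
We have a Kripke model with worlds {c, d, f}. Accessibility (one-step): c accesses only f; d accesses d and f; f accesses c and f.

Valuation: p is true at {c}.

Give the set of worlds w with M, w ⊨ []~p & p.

c: []~p is T, p is T. ✓
d: []~p is T, p is F. ✗
f: []~p is F, p is F. ✗

{c}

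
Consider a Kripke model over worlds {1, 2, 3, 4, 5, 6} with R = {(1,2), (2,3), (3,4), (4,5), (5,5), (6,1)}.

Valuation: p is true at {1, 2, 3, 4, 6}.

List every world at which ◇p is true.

{1, 2, 3, 6}

1: successors {2}; p there: 2:T. ✓
2: successors {3}; p there: 3:T. ✓
3: successors {4}; p there: 4:T. ✓
4: successors {5}; p there: 5:F. ✗
5: successors {5}; p there: 5:F. ✗
6: successors {1}; p there: 1:T. ✓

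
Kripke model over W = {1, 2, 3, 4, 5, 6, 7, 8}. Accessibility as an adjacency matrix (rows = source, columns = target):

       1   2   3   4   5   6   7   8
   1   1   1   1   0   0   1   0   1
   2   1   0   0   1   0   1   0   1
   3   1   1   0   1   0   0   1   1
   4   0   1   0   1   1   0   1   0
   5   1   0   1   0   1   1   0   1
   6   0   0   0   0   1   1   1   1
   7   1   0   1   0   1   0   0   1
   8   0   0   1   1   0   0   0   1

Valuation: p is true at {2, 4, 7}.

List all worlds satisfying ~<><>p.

1: <><>p is T. ✗
2: <><>p is T. ✗
3: <><>p is T. ✗
4: <><>p is T. ✗
5: <><>p is T. ✗
6: <><>p is T. ✗
7: <><>p is T. ✗
8: <><>p is T. ✗

∅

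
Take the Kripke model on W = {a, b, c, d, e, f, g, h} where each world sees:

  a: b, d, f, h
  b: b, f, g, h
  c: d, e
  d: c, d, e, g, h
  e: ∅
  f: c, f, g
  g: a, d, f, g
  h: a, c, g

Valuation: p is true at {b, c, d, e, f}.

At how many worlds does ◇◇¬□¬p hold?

a: successors {b, d, f, h}; ◇¬□¬p there: b:T, d:T, f:T, h:T. ✓
b: successors {b, f, g, h}; ◇¬□¬p there: b:T, f:T, g:T, h:T. ✓
c: successors {d, e}; ◇¬□¬p there: d:T, e:F. ✓
d: successors {c, d, e, g, h}; ◇¬□¬p there: c:T, d:T, e:F, g:T, h:T. ✓
e: no successors, so ◇◇¬□¬p fails. ✗
f: successors {c, f, g}; ◇¬□¬p there: c:T, f:T, g:T. ✓
g: successors {a, d, f, g}; ◇¬□¬p there: a:T, d:T, f:T, g:T. ✓
h: successors {a, c, g}; ◇¬□¬p there: a:T, c:T, g:T. ✓
Satisfying worlds: {a, b, c, d, f, g, h}.

7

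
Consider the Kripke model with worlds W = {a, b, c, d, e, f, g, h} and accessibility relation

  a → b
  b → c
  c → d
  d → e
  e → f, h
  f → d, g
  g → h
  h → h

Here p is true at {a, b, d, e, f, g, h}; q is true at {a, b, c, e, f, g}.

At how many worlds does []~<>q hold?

a: successors {b}; ~<>q there: b:F. ✗
b: successors {c}; ~<>q there: c:T. ✓
c: successors {d}; ~<>q there: d:F. ✗
d: successors {e}; ~<>q there: e:F. ✗
e: successors {f, h}; ~<>q there: f:F, h:T. ✗
f: successors {d, g}; ~<>q there: d:F, g:T. ✗
g: successors {h}; ~<>q there: h:T. ✓
h: successors {h}; ~<>q there: h:T. ✓
Satisfying worlds: {b, g, h}.

3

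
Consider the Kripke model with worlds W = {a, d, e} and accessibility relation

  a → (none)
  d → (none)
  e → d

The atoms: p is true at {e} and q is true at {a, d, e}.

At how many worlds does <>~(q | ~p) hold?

0

a: no successors, so <>~(q | ~p) fails. ✗
d: no successors, so <>~(q | ~p) fails. ✗
e: successors {d}; ~(q | ~p) there: d:F. ✗
Satisfying worlds: ∅.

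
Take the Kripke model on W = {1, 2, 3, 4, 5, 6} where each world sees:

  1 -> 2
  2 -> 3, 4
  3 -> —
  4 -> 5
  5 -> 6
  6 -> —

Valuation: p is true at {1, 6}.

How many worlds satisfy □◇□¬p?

1: successors {2}; ◇□¬p there: 2:T. ✓
2: successors {3, 4}; ◇□¬p there: 3:F, 4:F. ✗
3: no successors, so □◇□¬p holds vacuously. ✓
4: successors {5}; ◇□¬p there: 5:T. ✓
5: successors {6}; ◇□¬p there: 6:F. ✗
6: no successors, so □◇□¬p holds vacuously. ✓
Satisfying worlds: {1, 3, 4, 6}.

4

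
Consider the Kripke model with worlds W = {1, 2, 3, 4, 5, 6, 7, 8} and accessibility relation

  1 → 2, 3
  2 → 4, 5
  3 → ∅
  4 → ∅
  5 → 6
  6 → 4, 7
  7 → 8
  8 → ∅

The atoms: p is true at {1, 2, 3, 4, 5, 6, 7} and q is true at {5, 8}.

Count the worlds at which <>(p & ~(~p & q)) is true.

4

1: successors {2, 3}; p & ~(~p & q) there: 2:T, 3:T. ✓
2: successors {4, 5}; p & ~(~p & q) there: 4:T, 5:T. ✓
3: no successors, so <>(p & ~(~p & q)) fails. ✗
4: no successors, so <>(p & ~(~p & q)) fails. ✗
5: successors {6}; p & ~(~p & q) there: 6:T. ✓
6: successors {4, 7}; p & ~(~p & q) there: 4:T, 7:T. ✓
7: successors {8}; p & ~(~p & q) there: 8:F. ✗
8: no successors, so <>(p & ~(~p & q)) fails. ✗
Satisfying worlds: {1, 2, 5, 6}.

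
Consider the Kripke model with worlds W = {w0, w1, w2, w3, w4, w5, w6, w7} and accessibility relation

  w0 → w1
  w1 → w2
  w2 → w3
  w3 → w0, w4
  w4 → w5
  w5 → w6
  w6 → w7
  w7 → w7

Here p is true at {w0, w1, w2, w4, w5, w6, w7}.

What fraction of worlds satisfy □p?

7/8

w0: successors {w1}; p there: w1:T. ✓
w1: successors {w2}; p there: w2:T. ✓
w2: successors {w3}; p there: w3:F. ✗
w3: successors {w0, w4}; p there: w0:T, w4:T. ✓
w4: successors {w5}; p there: w5:T. ✓
w5: successors {w6}; p there: w6:T. ✓
w6: successors {w7}; p there: w7:T. ✓
w7: successors {w7}; p there: w7:T. ✓
That's 7 of 8 worlds, so 7/8.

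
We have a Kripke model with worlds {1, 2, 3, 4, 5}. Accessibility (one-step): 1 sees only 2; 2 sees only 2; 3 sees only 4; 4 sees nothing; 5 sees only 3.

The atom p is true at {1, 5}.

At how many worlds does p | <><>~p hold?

3

1: p is T, <><>~p is T. ✓
2: p is F, <><>~p is T. ✓
3: p is F, <><>~p is F. ✗
4: p is F, <><>~p is F. ✗
5: p is T, <><>~p is T. ✓
Satisfying worlds: {1, 2, 5}.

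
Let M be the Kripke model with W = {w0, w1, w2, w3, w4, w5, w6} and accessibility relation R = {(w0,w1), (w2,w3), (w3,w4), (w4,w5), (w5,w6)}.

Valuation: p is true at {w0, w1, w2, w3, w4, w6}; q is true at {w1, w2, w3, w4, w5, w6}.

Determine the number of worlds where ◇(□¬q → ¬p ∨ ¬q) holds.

w0: successors {w1}; □¬q → ¬p ∨ ¬q there: w1:F. ✗
w1: no successors, so ◇(□¬q → ¬p ∨ ¬q) fails. ✗
w2: successors {w3}; □¬q → ¬p ∨ ¬q there: w3:T. ✓
w3: successors {w4}; □¬q → ¬p ∨ ¬q there: w4:T. ✓
w4: successors {w5}; □¬q → ¬p ∨ ¬q there: w5:T. ✓
w5: successors {w6}; □¬q → ¬p ∨ ¬q there: w6:F. ✗
w6: no successors, so ◇(□¬q → ¬p ∨ ¬q) fails. ✗
Satisfying worlds: {w2, w3, w4}.

3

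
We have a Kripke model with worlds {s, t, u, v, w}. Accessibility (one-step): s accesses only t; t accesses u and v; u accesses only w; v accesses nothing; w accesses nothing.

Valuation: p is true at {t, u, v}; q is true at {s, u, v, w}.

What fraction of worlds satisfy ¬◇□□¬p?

2/5

s: ◇□□¬p is T. ✗
t: ◇□□¬p is T. ✗
u: ◇□□¬p is T. ✗
v: ◇□□¬p is F. ✓
w: ◇□□¬p is F. ✓
That's 2 of 5 worlds, so 2/5.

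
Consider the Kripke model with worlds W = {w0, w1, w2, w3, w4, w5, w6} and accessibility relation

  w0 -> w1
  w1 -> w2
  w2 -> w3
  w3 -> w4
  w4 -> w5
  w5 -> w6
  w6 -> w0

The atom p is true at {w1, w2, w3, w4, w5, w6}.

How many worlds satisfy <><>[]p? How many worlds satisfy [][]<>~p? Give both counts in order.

For <><>[]p:
w0: successors {w1}; <>[]p there: w1:T. ✓
w1: successors {w2}; <>[]p there: w2:T. ✓
w2: successors {w3}; <>[]p there: w3:T. ✓
w3: successors {w4}; <>[]p there: w4:T. ✓
w4: successors {w5}; <>[]p there: w5:F. ✗
w5: successors {w6}; <>[]p there: w6:T. ✓
w6: successors {w0}; <>[]p there: w0:T. ✓
— 6 worlds.
For [][]<>~p:
w0: successors {w1}; []<>~p there: w1:F. ✗
w1: successors {w2}; []<>~p there: w2:F. ✗
w2: successors {w3}; []<>~p there: w3:F. ✗
w3: successors {w4}; []<>~p there: w4:F. ✗
w4: successors {w5}; []<>~p there: w5:T. ✓
w5: successors {w6}; []<>~p there: w6:F. ✗
w6: successors {w0}; []<>~p there: w0:F. ✗
— 1 world.

6 and 1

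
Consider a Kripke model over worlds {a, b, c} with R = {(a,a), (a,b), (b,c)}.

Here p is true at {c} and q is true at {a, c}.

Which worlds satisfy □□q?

a: successors {a, b}; □q there: a:F, b:T. ✗
b: successors {c}; □q there: c:T. ✓
c: no successors, so □□q holds vacuously. ✓

{b, c}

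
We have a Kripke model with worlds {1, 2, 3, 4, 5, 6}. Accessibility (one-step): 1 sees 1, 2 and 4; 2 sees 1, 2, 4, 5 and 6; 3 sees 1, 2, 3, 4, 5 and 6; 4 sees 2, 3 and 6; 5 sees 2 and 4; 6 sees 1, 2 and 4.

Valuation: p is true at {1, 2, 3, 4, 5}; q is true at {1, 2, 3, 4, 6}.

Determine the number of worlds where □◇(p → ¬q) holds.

1

1: successors {1, 2, 4}; ◇(p → ¬q) there: 1:F, 2:T, 4:T. ✗
2: successors {1, 2, 4, 5, 6}; ◇(p → ¬q) there: 1:F, 2:T, 4:T, 5:F, 6:F. ✗
3: successors {1, 2, 3, 4, 5, 6}; ◇(p → ¬q) there: 1:F, 2:T, 3:T, 4:T, 5:F, 6:F. ✗
4: successors {2, 3, 6}; ◇(p → ¬q) there: 2:T, 3:T, 6:F. ✗
5: successors {2, 4}; ◇(p → ¬q) there: 2:T, 4:T. ✓
6: successors {1, 2, 4}; ◇(p → ¬q) there: 1:F, 2:T, 4:T. ✗
Satisfying worlds: {5}.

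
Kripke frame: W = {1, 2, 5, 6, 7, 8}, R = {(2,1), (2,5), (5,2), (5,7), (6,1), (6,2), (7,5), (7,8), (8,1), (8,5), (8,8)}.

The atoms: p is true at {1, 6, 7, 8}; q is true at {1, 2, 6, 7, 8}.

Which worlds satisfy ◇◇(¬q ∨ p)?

1: no successors, so ◇◇(¬q ∨ p) fails. ✗
2: successors {1, 5}; ◇(¬q ∨ p) there: 1:F, 5:T. ✓
5: successors {2, 7}; ◇(¬q ∨ p) there: 2:T, 7:T. ✓
6: successors {1, 2}; ◇(¬q ∨ p) there: 1:F, 2:T. ✓
7: successors {5, 8}; ◇(¬q ∨ p) there: 5:T, 8:T. ✓
8: successors {1, 5, 8}; ◇(¬q ∨ p) there: 1:F, 5:T, 8:T. ✓

{2, 5, 6, 7, 8}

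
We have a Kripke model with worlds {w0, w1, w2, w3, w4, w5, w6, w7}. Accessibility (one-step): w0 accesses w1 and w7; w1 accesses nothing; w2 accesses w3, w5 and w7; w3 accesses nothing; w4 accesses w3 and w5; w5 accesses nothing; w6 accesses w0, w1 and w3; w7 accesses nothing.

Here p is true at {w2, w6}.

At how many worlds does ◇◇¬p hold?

w0: successors {w1, w7}; ◇¬p there: w1:F, w7:F. ✗
w1: no successors, so ◇◇¬p fails. ✗
w2: successors {w3, w5, w7}; ◇¬p there: w3:F, w5:F, w7:F. ✗
w3: no successors, so ◇◇¬p fails. ✗
w4: successors {w3, w5}; ◇¬p there: w3:F, w5:F. ✗
w5: no successors, so ◇◇¬p fails. ✗
w6: successors {w0, w1, w3}; ◇¬p there: w0:T, w1:F, w3:F. ✓
w7: no successors, so ◇◇¬p fails. ✗
Satisfying worlds: {w6}.

1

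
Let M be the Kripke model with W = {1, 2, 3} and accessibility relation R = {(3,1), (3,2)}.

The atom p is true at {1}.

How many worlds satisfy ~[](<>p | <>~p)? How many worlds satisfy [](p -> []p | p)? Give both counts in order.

For ~[](<>p | <>~p):
1: [](<>p | <>~p) is T. ✗
2: [](<>p | <>~p) is T. ✗
3: [](<>p | <>~p) is F. ✓
— 1 world.
For [](p -> []p | p):
1: no successors, so [](p -> []p | p) holds vacuously. ✓
2: no successors, so [](p -> []p | p) holds vacuously. ✓
3: successors {1, 2}; p -> []p | p there: 1:T, 2:T. ✓
— 3 worlds.

1 and 3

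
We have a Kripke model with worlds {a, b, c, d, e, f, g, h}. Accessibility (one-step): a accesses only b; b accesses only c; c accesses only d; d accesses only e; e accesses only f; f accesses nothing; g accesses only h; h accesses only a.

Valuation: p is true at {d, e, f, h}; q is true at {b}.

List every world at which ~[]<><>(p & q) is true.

{a, b, c, d, e, g, h}

a: []<><>(p & q) is F. ✓
b: []<><>(p & q) is F. ✓
c: []<><>(p & q) is F. ✓
d: []<><>(p & q) is F. ✓
e: []<><>(p & q) is F. ✓
f: []<><>(p & q) is T. ✗
g: []<><>(p & q) is F. ✓
h: []<><>(p & q) is F. ✓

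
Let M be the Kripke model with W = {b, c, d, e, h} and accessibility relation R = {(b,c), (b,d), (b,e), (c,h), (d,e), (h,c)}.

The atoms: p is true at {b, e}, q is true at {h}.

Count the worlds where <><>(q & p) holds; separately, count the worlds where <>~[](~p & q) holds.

For <><>(q & p):
b: successors {c, d, e}; <>(q & p) there: c:F, d:F, e:F. ✗
c: successors {h}; <>(q & p) there: h:F. ✗
d: successors {e}; <>(q & p) there: e:F. ✗
e: no successors, so <><>(q & p) fails. ✗
h: successors {c}; <>(q & p) there: c:F. ✗
— 0 worlds.
For <>~[](~p & q):
b: successors {c, d, e}; ~[](~p & q) there: c:F, d:T, e:F. ✓
c: successors {h}; ~[](~p & q) there: h:T. ✓
d: successors {e}; ~[](~p & q) there: e:F. ✗
e: no successors, so <>~[](~p & q) fails. ✗
h: successors {c}; ~[](~p & q) there: c:F. ✗
— 2 worlds.

0 and 2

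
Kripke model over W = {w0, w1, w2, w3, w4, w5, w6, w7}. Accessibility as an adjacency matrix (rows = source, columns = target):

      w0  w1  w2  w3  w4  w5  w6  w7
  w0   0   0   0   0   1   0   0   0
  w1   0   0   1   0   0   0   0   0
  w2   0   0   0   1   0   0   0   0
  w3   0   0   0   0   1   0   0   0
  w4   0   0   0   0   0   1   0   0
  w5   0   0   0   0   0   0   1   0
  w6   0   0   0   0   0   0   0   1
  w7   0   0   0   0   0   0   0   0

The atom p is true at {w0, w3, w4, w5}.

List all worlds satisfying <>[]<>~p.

{w0, w3, w4, w6}

w0: successors {w4}; []<>~p there: w4:T. ✓
w1: successors {w2}; []<>~p there: w2:F. ✗
w2: successors {w3}; []<>~p there: w3:F. ✗
w3: successors {w4}; []<>~p there: w4:T. ✓
w4: successors {w5}; []<>~p there: w5:T. ✓
w5: successors {w6}; []<>~p there: w6:F. ✗
w6: successors {w7}; []<>~p there: w7:T. ✓
w7: no successors, so <>[]<>~p fails. ✗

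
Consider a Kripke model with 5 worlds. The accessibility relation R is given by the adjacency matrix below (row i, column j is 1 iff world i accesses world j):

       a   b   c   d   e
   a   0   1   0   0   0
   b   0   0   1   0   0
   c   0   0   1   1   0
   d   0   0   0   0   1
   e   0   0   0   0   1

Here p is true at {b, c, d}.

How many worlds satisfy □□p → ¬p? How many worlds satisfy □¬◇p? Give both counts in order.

4 and 2

For □□p → ¬p:
a: □□p is T, ¬p is T. ✓
b: □□p is T, ¬p is F. ✗
c: □□p is F, ¬p is F. ✓
d: □□p is F, ¬p is F. ✓
e: □□p is F, ¬p is T. ✓
— 4 worlds.
For □¬◇p:
a: successors {b}; ¬◇p there: b:F. ✗
b: successors {c}; ¬◇p there: c:F. ✗
c: successors {c, d}; ¬◇p there: c:F, d:T. ✗
d: successors {e}; ¬◇p there: e:T. ✓
e: successors {e}; ¬◇p there: e:T. ✓
— 2 worlds.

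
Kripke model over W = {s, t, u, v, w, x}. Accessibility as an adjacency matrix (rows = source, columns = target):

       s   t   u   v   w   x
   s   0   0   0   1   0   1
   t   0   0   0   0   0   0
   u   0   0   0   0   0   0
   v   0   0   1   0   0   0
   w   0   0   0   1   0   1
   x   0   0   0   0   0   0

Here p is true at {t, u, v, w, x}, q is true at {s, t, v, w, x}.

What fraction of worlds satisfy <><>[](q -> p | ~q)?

1/3

s: successors {v, x}; <>[](q -> p | ~q) there: v:T, x:F. ✓
t: no successors, so <><>[](q -> p | ~q) fails. ✗
u: no successors, so <><>[](q -> p | ~q) fails. ✗
v: successors {u}; <>[](q -> p | ~q) there: u:F. ✗
w: successors {v, x}; <>[](q -> p | ~q) there: v:T, x:F. ✓
x: no successors, so <><>[](q -> p | ~q) fails. ✗
That's 2 of 6 worlds, so 2/6 = 1/3.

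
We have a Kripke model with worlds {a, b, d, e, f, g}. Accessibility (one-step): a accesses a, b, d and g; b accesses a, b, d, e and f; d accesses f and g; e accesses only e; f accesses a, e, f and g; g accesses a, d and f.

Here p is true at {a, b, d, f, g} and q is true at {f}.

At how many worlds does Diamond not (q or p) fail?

a: successors {a, b, d, g}; not (q or p) there: a:F, b:F, d:F, g:F. ✗
b: successors {a, b, d, e, f}; not (q or p) there: a:F, b:F, d:F, e:T, f:F. ✓
d: successors {f, g}; not (q or p) there: f:F, g:F. ✗
e: successors {e}; not (q or p) there: e:T. ✓
f: successors {a, e, f, g}; not (q or p) there: a:F, e:T, f:F, g:F. ✓
g: successors {a, d, f}; not (q or p) there: a:F, d:F, f:F. ✗
Satisfying worlds: {b, e, f}.
So Diamond not (q or p) fails at the other 3 worlds.

3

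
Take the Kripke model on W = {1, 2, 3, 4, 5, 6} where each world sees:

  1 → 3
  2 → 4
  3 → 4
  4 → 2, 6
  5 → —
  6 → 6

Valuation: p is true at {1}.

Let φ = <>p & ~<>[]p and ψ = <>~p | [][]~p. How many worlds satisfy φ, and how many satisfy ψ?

0 and 6

For <>p & ~<>[]p:
1: <>p is F, ~<>[]p is T. ✗
2: <>p is F, ~<>[]p is T. ✗
3: <>p is F, ~<>[]p is T. ✗
4: <>p is F, ~<>[]p is T. ✗
5: <>p is F, ~<>[]p is T. ✗
6: <>p is F, ~<>[]p is T. ✗
— 0 worlds.
For <>~p | [][]~p:
1: <>~p is T, [][]~p is T. ✓
2: <>~p is T, [][]~p is T. ✓
3: <>~p is T, [][]~p is T. ✓
4: <>~p is T, [][]~p is T. ✓
5: <>~p is F, [][]~p is T. ✓
6: <>~p is T, [][]~p is T. ✓
— 6 worlds.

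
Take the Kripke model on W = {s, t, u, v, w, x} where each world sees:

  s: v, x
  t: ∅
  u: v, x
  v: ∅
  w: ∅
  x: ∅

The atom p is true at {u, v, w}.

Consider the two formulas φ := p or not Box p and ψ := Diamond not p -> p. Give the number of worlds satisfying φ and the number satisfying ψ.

For p or not Box p:
s: p is F, not Box p is T. ✓
t: p is F, not Box p is F. ✗
u: p is T, not Box p is T. ✓
v: p is T, not Box p is F. ✓
w: p is T, not Box p is F. ✓
x: p is F, not Box p is F. ✗
— 4 worlds.
For Diamond not p -> p:
s: Diamond not p is T, p is F. ✗
t: Diamond not p is F, p is F. ✓
u: Diamond not p is T, p is T. ✓
v: Diamond not p is F, p is T. ✓
w: Diamond not p is F, p is T. ✓
x: Diamond not p is F, p is F. ✓
— 5 worlds.

4 and 5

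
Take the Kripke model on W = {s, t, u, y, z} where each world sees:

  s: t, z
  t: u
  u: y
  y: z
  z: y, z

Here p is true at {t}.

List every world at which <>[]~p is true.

s: successors {t, z}; []~p there: t:T, z:T. ✓
t: successors {u}; []~p there: u:T. ✓
u: successors {y}; []~p there: y:T. ✓
y: successors {z}; []~p there: z:T. ✓
z: successors {y, z}; []~p there: y:T, z:T. ✓

{s, t, u, y, z}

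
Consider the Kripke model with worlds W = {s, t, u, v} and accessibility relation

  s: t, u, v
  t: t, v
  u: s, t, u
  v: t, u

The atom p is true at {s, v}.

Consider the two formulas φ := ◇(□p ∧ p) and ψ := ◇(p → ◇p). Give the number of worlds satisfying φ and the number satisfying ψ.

For ◇(□p ∧ p):
s: successors {t, u, v}; □p ∧ p there: t:F, u:F, v:F. ✗
t: successors {t, v}; □p ∧ p there: t:F, v:F. ✗
u: successors {s, t, u}; □p ∧ p there: s:F, t:F, u:F. ✗
v: successors {t, u}; □p ∧ p there: t:F, u:F. ✗
— 0 worlds.
For ◇(p → ◇p):
s: successors {t, u, v}; p → ◇p there: t:T, u:T, v:F. ✓
t: successors {t, v}; p → ◇p there: t:T, v:F. ✓
u: successors {s, t, u}; p → ◇p there: s:T, t:T, u:T. ✓
v: successors {t, u}; p → ◇p there: t:T, u:T. ✓
— 4 worlds.

0 and 4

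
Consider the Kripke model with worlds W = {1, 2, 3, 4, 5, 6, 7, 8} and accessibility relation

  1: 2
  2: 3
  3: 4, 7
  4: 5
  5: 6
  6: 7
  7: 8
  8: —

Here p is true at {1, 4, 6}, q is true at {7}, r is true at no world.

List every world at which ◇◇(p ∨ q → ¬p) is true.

{1, 2, 3, 5, 6}

1: successors {2}; ◇(p ∨ q → ¬p) there: 2:T. ✓
2: successors {3}; ◇(p ∨ q → ¬p) there: 3:T. ✓
3: successors {4, 7}; ◇(p ∨ q → ¬p) there: 4:T, 7:T. ✓
4: successors {5}; ◇(p ∨ q → ¬p) there: 5:F. ✗
5: successors {6}; ◇(p ∨ q → ¬p) there: 6:T. ✓
6: successors {7}; ◇(p ∨ q → ¬p) there: 7:T. ✓
7: successors {8}; ◇(p ∨ q → ¬p) there: 8:F. ✗
8: no successors, so ◇◇(p ∨ q → ¬p) fails. ✗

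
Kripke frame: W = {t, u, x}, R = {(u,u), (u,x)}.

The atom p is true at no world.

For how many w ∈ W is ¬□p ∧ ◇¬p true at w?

t: ¬□p is F, ◇¬p is F. ✗
u: ¬□p is T, ◇¬p is T. ✓
x: ¬□p is F, ◇¬p is F. ✗
Satisfying worlds: {u}.

1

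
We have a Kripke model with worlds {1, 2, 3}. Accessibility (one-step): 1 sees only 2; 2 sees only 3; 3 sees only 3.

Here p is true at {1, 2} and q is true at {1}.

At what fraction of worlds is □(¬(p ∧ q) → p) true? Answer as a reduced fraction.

1/3

1: successors {2}; ¬(p ∧ q) → p there: 2:T. ✓
2: successors {3}; ¬(p ∧ q) → p there: 3:F. ✗
3: successors {3}; ¬(p ∧ q) → p there: 3:F. ✗
That's 1 of 3 worlds, so 1/3.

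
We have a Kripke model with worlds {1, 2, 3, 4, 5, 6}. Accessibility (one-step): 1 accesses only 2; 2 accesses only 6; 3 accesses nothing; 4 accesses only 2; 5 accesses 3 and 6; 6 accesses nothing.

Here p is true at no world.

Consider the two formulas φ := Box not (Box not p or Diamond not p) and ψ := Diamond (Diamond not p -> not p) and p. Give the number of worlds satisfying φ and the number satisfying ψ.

For Box not (Box not p or Diamond not p):
1: successors {2}; not (Box not p or Diamond not p) there: 2:F. ✗
2: successors {6}; not (Box not p or Diamond not p) there: 6:F. ✗
3: no successors, so Box not (Box not p or Diamond not p) holds vacuously. ✓
4: successors {2}; not (Box not p or Diamond not p) there: 2:F. ✗
5: successors {3, 6}; not (Box not p or Diamond not p) there: 3:F, 6:F. ✗
6: no successors, so Box not (Box not p or Diamond not p) holds vacuously. ✓
— 2 worlds.
For Diamond (Diamond not p -> not p) and p:
1: Diamond (Diamond not p -> not p) is T, p is F. ✗
2: Diamond (Diamond not p -> not p) is T, p is F. ✗
3: Diamond (Diamond not p -> not p) is F, p is F. ✗
4: Diamond (Diamond not p -> not p) is T, p is F. ✗
5: Diamond (Diamond not p -> not p) is T, p is F. ✗
6: Diamond (Diamond not p -> not p) is F, p is F. ✗
— 0 worlds.

2 and 0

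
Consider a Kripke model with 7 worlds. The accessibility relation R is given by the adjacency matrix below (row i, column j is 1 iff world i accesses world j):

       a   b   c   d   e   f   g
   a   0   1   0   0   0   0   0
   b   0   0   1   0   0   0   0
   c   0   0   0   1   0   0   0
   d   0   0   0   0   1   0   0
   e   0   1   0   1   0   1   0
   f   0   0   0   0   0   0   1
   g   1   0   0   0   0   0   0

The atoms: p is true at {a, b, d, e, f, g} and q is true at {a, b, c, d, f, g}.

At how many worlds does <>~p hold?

1

a: successors {b}; ~p there: b:F. ✗
b: successors {c}; ~p there: c:T. ✓
c: successors {d}; ~p there: d:F. ✗
d: successors {e}; ~p there: e:F. ✗
e: successors {b, d, f}; ~p there: b:F, d:F, f:F. ✗
f: successors {g}; ~p there: g:F. ✗
g: successors {a}; ~p there: a:F. ✗
Satisfying worlds: {b}.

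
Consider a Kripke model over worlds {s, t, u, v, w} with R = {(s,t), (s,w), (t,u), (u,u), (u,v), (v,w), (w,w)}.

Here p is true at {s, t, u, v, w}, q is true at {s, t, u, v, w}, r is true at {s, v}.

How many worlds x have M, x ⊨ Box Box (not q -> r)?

s: successors {t, w}; Box (not q -> r) there: t:T, w:T. ✓
t: successors {u}; Box (not q -> r) there: u:T. ✓
u: successors {u, v}; Box (not q -> r) there: u:T, v:T. ✓
v: successors {w}; Box (not q -> r) there: w:T. ✓
w: successors {w}; Box (not q -> r) there: w:T. ✓
Satisfying worlds: {s, t, u, v, w}.

5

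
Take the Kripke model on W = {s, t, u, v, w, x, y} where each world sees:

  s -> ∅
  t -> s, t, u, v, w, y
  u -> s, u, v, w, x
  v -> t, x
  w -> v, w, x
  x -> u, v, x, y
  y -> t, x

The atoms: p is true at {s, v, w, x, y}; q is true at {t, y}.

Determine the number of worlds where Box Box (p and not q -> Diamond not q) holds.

s: no successors, so Box Box (p and not q -> Diamond not q) holds vacuously. ✓
t: successors {s, t, u, v, w, y}; Box (p and not q -> Diamond not q) there: s:T, t:F, u:F, v:T, w:T, y:T. ✗
u: successors {s, u, v, w, x}; Box (p and not q -> Diamond not q) there: s:T, u:F, v:T, w:T, x:T. ✗
v: successors {t, x}; Box (p and not q -> Diamond not q) there: t:F, x:T. ✗
w: successors {v, w, x}; Box (p and not q -> Diamond not q) there: v:T, w:T, x:T. ✓
x: successors {u, v, x, y}; Box (p and not q -> Diamond not q) there: u:F, v:T, x:T, y:T. ✗
y: successors {t, x}; Box (p and not q -> Diamond not q) there: t:F, x:T. ✗
Satisfying worlds: {s, w}.

2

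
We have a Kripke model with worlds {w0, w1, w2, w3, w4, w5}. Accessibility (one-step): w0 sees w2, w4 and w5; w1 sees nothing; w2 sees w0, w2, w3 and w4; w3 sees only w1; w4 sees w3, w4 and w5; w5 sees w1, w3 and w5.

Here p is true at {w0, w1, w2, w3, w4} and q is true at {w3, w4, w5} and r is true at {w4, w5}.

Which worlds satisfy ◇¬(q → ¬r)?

{w0, w2, w4, w5}

w0: successors {w2, w4, w5}; ¬(q → ¬r) there: w2:F, w4:T, w5:T. ✓
w1: no successors, so ◇¬(q → ¬r) fails. ✗
w2: successors {w0, w2, w3, w4}; ¬(q → ¬r) there: w0:F, w2:F, w3:F, w4:T. ✓
w3: successors {w1}; ¬(q → ¬r) there: w1:F. ✗
w4: successors {w3, w4, w5}; ¬(q → ¬r) there: w3:F, w4:T, w5:T. ✓
w5: successors {w1, w3, w5}; ¬(q → ¬r) there: w1:F, w3:F, w5:T. ✓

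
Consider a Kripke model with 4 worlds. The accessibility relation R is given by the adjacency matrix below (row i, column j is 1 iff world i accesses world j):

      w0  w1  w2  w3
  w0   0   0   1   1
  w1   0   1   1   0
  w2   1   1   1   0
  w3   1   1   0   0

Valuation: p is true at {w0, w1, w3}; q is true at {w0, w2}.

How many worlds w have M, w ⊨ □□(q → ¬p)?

1

w0: successors {w2, w3}; □(q → ¬p) there: w2:F, w3:F. ✗
w1: successors {w1, w2}; □(q → ¬p) there: w1:T, w2:F. ✗
w2: successors {w0, w1, w2}; □(q → ¬p) there: w0:T, w1:T, w2:F. ✗
w3: successors {w0, w1}; □(q → ¬p) there: w0:T, w1:T. ✓
Satisfying worlds: {w3}.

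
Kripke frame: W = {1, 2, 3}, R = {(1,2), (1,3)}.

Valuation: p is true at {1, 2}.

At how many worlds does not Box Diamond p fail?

2

1: Box Diamond p is F. ✓
2: Box Diamond p is T. ✗
3: Box Diamond p is T. ✗
Satisfying worlds: {1}.
So not Box Diamond p fails at the other 2 worlds.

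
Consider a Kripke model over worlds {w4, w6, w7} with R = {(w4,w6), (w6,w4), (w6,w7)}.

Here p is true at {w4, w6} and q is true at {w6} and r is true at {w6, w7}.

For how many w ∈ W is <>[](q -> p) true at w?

2

w4: successors {w6}; [](q -> p) there: w6:T. ✓
w6: successors {w4, w7}; [](q -> p) there: w4:T, w7:T. ✓
w7: no successors, so <>[](q -> p) fails. ✗
Satisfying worlds: {w4, w6}.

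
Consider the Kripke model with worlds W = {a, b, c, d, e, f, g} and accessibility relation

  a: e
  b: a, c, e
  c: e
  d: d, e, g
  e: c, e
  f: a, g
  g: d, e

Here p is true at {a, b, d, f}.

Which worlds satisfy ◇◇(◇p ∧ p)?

{d, f, g}

a: successors {e}; ◇(◇p ∧ p) there: e:F. ✗
b: successors {a, c, e}; ◇(◇p ∧ p) there: a:F, c:F, e:F. ✗
c: successors {e}; ◇(◇p ∧ p) there: e:F. ✗
d: successors {d, e, g}; ◇(◇p ∧ p) there: d:T, e:F, g:T. ✓
e: successors {c, e}; ◇(◇p ∧ p) there: c:F, e:F. ✗
f: successors {a, g}; ◇(◇p ∧ p) there: a:F, g:T. ✓
g: successors {d, e}; ◇(◇p ∧ p) there: d:T, e:F. ✓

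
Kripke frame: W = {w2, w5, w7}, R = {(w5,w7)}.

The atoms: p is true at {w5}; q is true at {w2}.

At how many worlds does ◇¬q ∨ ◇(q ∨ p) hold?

w2: ◇¬q is F, ◇(q ∨ p) is F. ✗
w5: ◇¬q is T, ◇(q ∨ p) is F. ✓
w7: ◇¬q is F, ◇(q ∨ p) is F. ✗
Satisfying worlds: {w5}.

1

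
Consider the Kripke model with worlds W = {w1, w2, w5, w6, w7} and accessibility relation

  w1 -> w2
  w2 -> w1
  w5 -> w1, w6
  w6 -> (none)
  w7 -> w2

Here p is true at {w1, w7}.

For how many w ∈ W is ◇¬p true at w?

w1: successors {w2}; ¬p there: w2:T. ✓
w2: successors {w1}; ¬p there: w1:F. ✗
w5: successors {w1, w6}; ¬p there: w1:F, w6:T. ✓
w6: no successors, so ◇¬p fails. ✗
w7: successors {w2}; ¬p there: w2:T. ✓
Satisfying worlds: {w1, w5, w7}.

3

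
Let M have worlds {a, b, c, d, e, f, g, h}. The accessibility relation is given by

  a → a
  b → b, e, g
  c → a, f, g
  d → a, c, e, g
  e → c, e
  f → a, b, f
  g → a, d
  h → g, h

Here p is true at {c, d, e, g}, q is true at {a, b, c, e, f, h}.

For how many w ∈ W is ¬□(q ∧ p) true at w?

7

a: □(q ∧ p) is F. ✓
b: □(q ∧ p) is F. ✓
c: □(q ∧ p) is F. ✓
d: □(q ∧ p) is F. ✓
e: □(q ∧ p) is T. ✗
f: □(q ∧ p) is F. ✓
g: □(q ∧ p) is F. ✓
h: □(q ∧ p) is F. ✓
Satisfying worlds: {a, b, c, d, f, g, h}.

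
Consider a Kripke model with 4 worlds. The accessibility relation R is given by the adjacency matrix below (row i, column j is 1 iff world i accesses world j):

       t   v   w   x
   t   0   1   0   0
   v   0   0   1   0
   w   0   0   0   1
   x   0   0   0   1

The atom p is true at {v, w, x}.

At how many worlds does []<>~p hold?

0

t: successors {v}; <>~p there: v:F. ✗
v: successors {w}; <>~p there: w:F. ✗
w: successors {x}; <>~p there: x:F. ✗
x: successors {x}; <>~p there: x:F. ✗
Satisfying worlds: ∅.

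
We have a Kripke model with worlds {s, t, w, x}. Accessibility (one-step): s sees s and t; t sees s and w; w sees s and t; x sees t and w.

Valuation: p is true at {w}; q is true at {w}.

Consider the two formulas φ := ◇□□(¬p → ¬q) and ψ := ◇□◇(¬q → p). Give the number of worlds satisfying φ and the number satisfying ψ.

For ◇□□(¬p → ¬q):
s: successors {s, t}; □□(¬p → ¬q) there: s:T, t:T. ✓
t: successors {s, w}; □□(¬p → ¬q) there: s:T, w:T. ✓
w: successors {s, t}; □□(¬p → ¬q) there: s:T, t:T. ✓
x: successors {t, w}; □□(¬p → ¬q) there: t:T, w:T. ✓
— 4 worlds.
For ◇□◇(¬q → p):
s: successors {s, t}; □◇(¬q → p) there: s:F, t:F. ✗
t: successors {s, w}; □◇(¬q → p) there: s:F, w:F. ✗
w: successors {s, t}; □◇(¬q → p) there: s:F, t:F. ✗
x: successors {t, w}; □◇(¬q → p) there: t:F, w:F. ✗
— 0 worlds.

4 and 0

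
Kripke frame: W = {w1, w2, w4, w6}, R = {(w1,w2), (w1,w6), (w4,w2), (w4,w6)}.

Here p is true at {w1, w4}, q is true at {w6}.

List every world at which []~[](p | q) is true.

w1: successors {w2, w6}; ~[](p | q) there: w2:F, w6:F. ✗
w2: no successors, so []~[](p | q) holds vacuously. ✓
w4: successors {w2, w6}; ~[](p | q) there: w2:F, w6:F. ✗
w6: no successors, so []~[](p | q) holds vacuously. ✓

{w2, w6}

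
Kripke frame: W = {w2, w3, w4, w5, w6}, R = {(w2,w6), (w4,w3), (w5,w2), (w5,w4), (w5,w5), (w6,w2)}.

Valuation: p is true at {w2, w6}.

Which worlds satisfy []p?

{w2, w3, w6}

w2: successors {w6}; p there: w6:T. ✓
w3: no successors, so []p holds vacuously. ✓
w4: successors {w3}; p there: w3:F. ✗
w5: successors {w2, w4, w5}; p there: w2:T, w4:F, w5:F. ✗
w6: successors {w2}; p there: w2:T. ✓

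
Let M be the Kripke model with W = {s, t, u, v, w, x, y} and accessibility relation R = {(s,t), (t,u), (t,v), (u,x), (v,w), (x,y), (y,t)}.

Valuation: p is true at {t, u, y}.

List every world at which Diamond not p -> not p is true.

s: Diamond not p is F, not p is T. ✓
t: Diamond not p is T, not p is F. ✗
u: Diamond not p is T, not p is F. ✗
v: Diamond not p is T, not p is T. ✓
w: Diamond not p is F, not p is T. ✓
x: Diamond not p is F, not p is T. ✓
y: Diamond not p is F, not p is F. ✓

{s, v, w, x, y}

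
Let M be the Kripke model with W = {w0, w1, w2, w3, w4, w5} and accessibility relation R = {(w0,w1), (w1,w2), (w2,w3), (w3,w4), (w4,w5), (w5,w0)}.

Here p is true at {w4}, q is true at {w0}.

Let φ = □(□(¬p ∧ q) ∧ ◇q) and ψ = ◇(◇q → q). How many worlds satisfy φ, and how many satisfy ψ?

1 and 5

For □(□(¬p ∧ q) ∧ ◇q):
w0: successors {w1}; □(¬p ∧ q) ∧ ◇q there: w1:F. ✗
w1: successors {w2}; □(¬p ∧ q) ∧ ◇q there: w2:F. ✗
w2: successors {w3}; □(¬p ∧ q) ∧ ◇q there: w3:F. ✗
w3: successors {w4}; □(¬p ∧ q) ∧ ◇q there: w4:F. ✗
w4: successors {w5}; □(¬p ∧ q) ∧ ◇q there: w5:T. ✓
w5: successors {w0}; □(¬p ∧ q) ∧ ◇q there: w0:F. ✗
— 1 world.
For ◇(◇q → q):
w0: successors {w1}; ◇q → q there: w1:T. ✓
w1: successors {w2}; ◇q → q there: w2:T. ✓
w2: successors {w3}; ◇q → q there: w3:T. ✓
w3: successors {w4}; ◇q → q there: w4:T. ✓
w4: successors {w5}; ◇q → q there: w5:F. ✗
w5: successors {w0}; ◇q → q there: w0:T. ✓
— 5 worlds.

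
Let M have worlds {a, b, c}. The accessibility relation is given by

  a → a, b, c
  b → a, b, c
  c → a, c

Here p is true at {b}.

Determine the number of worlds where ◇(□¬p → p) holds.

a: successors {a, b, c}; □¬p → p there: a:T, b:T, c:F. ✓
b: successors {a, b, c}; □¬p → p there: a:T, b:T, c:F. ✓
c: successors {a, c}; □¬p → p there: a:T, c:F. ✓
Satisfying worlds: {a, b, c}.

3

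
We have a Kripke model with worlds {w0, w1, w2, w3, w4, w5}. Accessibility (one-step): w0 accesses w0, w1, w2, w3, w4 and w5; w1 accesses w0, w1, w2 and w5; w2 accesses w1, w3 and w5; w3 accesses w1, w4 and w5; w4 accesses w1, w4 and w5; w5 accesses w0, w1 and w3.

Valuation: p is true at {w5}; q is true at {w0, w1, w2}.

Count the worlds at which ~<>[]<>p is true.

1

w0: <>[]<>p is T. ✗
w1: <>[]<>p is T. ✗
w2: <>[]<>p is T. ✗
w3: <>[]<>p is T. ✗
w4: <>[]<>p is T. ✗
w5: <>[]<>p is F. ✓
Satisfying worlds: {w5}.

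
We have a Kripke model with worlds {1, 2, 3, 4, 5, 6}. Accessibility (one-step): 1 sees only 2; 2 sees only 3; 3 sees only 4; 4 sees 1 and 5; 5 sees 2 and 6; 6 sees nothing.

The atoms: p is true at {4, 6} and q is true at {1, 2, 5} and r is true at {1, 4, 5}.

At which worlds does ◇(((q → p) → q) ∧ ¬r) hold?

{1, 5}

1: successors {2}; ((q → p) → q) ∧ ¬r there: 2:T. ✓
2: successors {3}; ((q → p) → q) ∧ ¬r there: 3:F. ✗
3: successors {4}; ((q → p) → q) ∧ ¬r there: 4:F. ✗
4: successors {1, 5}; ((q → p) → q) ∧ ¬r there: 1:F, 5:F. ✗
5: successors {2, 6}; ((q → p) → q) ∧ ¬r there: 2:T, 6:F. ✓
6: no successors, so ◇(((q → p) → q) ∧ ¬r) fails. ✗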